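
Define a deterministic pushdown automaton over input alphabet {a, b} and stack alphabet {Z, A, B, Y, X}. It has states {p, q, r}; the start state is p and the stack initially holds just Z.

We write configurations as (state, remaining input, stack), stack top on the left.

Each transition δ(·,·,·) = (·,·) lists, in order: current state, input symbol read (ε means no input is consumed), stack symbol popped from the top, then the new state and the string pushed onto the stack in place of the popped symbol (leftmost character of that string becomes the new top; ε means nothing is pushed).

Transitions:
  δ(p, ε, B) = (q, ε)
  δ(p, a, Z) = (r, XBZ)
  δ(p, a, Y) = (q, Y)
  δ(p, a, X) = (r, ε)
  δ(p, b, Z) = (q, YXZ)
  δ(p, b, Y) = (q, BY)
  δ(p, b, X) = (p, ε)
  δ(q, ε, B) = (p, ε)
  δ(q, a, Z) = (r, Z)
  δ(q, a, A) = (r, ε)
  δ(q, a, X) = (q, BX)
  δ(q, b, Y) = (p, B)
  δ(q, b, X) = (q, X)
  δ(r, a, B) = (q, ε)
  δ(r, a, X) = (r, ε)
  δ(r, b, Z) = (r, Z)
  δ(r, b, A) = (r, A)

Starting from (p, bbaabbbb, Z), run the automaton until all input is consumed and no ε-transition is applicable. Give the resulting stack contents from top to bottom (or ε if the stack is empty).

Z

(p, bbaabbbb, Z)
  read b, top Z: go to q, push YXZ → (q, baabbbb, YXZ)
  read b, top Y: go to p, push B → (p, aabbbb, BXZ)
  ε-move, top B: go to q, push ε → (q, aabbbb, XZ)
  read a, top X: go to q, push BX → (q, abbbb, BXZ)
  ε-move, top B: go to p, push ε → (p, abbbb, XZ)
  read a, top X: go to r, push ε → (r, bbbb, Z)
  read b, top Z: go to r, push Z → (r, bbb, Z)
  read b, top Z: go to r, push Z → (r, bb, Z)
  read b, top Z: go to r, push Z → (r, b, Z)
  read b, top Z: go to r, push Z → (r, ε, Z)
All input consumed in state r with stack Z.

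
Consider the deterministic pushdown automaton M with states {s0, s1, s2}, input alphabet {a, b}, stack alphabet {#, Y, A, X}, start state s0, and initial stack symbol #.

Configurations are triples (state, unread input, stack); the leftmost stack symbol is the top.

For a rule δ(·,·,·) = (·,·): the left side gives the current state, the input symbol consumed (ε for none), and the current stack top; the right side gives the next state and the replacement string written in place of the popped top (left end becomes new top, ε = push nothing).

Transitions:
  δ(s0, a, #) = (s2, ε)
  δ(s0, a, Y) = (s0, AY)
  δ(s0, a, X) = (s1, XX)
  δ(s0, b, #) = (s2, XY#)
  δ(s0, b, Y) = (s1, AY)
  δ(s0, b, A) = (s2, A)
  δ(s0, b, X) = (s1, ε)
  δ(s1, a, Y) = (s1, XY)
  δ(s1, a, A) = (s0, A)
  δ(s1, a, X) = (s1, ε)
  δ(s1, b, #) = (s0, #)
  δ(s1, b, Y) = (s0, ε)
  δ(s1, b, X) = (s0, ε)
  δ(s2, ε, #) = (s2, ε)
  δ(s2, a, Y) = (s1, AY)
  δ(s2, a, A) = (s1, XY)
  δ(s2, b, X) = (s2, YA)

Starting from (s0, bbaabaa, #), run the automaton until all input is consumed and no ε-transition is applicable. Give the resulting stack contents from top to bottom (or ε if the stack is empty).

(s0, bbaabaa, #) ⊢ (s2, baabaa, XY#) ⊢ (s2, aabaa, YAY#) ⊢ (s1, abaa, AYAY#) ⊢ (s0, baa, AYAY#) ⊢ (s2, aa, AYAY#) ⊢ (s1, a, XYYAY#) ⊢ (s1, ε, YYAY#)
All input consumed in state s1 with stack YYAY#.

YYAY#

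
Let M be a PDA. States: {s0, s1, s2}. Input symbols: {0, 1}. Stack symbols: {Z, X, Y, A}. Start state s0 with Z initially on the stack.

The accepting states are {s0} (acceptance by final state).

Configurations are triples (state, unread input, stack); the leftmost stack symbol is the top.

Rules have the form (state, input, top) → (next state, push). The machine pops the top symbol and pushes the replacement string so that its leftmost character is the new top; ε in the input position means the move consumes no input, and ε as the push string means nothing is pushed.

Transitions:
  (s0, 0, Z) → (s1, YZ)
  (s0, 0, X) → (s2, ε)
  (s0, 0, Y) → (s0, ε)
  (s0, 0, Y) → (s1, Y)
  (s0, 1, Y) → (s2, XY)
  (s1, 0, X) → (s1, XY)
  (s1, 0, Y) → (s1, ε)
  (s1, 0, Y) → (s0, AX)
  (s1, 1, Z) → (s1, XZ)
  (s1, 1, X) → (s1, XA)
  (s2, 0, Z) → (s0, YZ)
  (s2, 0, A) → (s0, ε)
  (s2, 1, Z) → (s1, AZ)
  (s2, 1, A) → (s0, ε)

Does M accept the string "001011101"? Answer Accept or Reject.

No computation consumes all input and reaches a final state.

Reject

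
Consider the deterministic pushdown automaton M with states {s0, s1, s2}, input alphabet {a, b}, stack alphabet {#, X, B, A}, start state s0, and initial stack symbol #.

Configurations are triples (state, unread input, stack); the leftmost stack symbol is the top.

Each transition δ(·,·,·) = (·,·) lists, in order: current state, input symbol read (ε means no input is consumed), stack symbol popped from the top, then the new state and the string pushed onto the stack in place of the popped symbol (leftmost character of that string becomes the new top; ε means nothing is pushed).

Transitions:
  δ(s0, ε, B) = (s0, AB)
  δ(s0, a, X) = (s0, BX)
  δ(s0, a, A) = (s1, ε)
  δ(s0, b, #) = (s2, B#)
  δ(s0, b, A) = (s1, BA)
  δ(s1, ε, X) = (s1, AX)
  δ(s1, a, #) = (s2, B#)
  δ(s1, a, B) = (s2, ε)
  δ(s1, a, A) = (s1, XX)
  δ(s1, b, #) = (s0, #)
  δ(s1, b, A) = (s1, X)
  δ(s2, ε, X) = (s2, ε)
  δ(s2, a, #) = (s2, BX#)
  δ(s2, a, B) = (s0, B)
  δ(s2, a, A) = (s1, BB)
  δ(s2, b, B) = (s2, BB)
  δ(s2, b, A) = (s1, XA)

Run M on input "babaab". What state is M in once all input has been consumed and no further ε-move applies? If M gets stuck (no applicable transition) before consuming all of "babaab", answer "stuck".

(s0, babaab, #) ⊢ (s2, abaab, B#) ⊢ (s0, baab, B#) ⊢ (s0, baab, AB#) ⊢ (s1, aab, BAB#) ⊢ (s2, ab, AB#) ⊢ (s1, b, BBB#)
No transition for (s1, b, top B); M blocks with input b remaining.

stuck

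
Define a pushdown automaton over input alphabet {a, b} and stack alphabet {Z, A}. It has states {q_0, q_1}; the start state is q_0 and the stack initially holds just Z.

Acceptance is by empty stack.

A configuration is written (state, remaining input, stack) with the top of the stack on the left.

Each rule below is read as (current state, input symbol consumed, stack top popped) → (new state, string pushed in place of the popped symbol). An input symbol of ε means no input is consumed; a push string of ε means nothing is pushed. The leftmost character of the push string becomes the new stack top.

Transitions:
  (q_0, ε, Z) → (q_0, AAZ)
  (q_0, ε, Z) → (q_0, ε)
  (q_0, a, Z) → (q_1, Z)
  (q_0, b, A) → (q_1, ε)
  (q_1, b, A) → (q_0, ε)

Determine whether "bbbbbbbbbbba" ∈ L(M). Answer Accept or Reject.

Reject

No computation consumes all input and empties the stack.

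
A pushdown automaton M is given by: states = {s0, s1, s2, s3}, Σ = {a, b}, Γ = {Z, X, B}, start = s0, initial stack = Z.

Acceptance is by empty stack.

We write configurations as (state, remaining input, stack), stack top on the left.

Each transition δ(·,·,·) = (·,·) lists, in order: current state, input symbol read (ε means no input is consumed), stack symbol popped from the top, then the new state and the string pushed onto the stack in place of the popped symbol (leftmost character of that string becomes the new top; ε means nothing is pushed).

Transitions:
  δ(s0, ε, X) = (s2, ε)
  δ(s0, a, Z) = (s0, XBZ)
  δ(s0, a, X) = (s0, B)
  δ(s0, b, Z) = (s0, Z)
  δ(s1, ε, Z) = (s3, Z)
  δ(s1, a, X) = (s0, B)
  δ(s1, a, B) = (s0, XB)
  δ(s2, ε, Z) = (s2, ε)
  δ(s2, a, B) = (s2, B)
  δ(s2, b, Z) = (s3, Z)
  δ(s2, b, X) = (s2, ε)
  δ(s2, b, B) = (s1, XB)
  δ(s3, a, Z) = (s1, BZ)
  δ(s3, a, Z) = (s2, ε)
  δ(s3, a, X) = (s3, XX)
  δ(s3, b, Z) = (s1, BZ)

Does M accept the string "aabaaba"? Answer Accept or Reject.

Reject

No computation consumes all input and empties the stack.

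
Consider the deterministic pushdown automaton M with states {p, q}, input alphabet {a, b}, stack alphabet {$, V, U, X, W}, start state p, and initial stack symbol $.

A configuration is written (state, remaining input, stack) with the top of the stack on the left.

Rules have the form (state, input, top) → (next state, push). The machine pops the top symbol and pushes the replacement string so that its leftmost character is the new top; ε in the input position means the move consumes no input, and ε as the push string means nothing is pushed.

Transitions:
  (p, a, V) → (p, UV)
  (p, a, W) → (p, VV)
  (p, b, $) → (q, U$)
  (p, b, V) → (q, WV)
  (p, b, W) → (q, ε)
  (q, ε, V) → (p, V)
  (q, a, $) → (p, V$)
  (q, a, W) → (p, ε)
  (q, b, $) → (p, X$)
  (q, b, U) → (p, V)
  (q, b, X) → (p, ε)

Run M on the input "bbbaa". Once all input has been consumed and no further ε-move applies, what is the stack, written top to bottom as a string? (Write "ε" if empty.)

UV$

(p, bbbaa, $) ⊢ (q, bbaa, U$) ⊢ (p, baa, V$) ⊢ (q, aa, WV$) ⊢ (p, a, V$) ⊢ (p, ε, UV$)
All input consumed in state p with stack UV$.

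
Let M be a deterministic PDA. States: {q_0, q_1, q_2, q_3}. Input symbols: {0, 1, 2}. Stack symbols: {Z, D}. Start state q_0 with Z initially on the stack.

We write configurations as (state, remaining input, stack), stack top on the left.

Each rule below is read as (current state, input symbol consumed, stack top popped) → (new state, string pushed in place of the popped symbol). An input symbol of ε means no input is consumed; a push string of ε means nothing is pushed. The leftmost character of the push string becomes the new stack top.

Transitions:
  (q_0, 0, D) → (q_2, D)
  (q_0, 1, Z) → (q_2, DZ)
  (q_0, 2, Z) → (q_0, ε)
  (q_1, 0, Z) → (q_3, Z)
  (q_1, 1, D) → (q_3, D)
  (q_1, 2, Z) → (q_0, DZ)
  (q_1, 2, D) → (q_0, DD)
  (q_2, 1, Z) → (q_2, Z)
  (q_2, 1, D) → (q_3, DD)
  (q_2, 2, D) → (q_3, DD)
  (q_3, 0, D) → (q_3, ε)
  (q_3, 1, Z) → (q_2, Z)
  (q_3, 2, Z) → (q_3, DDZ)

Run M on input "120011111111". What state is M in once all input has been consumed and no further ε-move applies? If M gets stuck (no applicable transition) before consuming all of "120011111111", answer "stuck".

(q_0, 120011111111, Z)
  read 1, top Z: go to q_2, push DZ → (q_2, 20011111111, DZ)
  read 2, top D: go to q_3, push DD → (q_3, 0011111111, DDZ)
  read 0, top D: go to q_3, push ε → (q_3, 011111111, DZ)
  read 0, top D: go to q_3, push ε → (q_3, 11111111, Z)
  read 1, top Z: go to q_2, push Z → (q_2, 1111111, Z)
  read 1, top Z: go to q_2, push Z → (q_2, 111111, Z)
  read 1, top Z: go to q_2, push Z → (q_2, 11111, Z)
  read 1, top Z: go to q_2, push Z → (q_2, 1111, Z)
  read 1, top Z: go to q_2, push Z → (q_2, 111, Z)
  read 1, top Z: go to q_2, push Z → (q_2, 11, Z)
  read 1, top Z: go to q_2, push Z → (q_2, 1, Z)
  read 1, top Z: go to q_2, push Z → (q_2, ε, Z)
All input consumed; M is in state q_2.

q_2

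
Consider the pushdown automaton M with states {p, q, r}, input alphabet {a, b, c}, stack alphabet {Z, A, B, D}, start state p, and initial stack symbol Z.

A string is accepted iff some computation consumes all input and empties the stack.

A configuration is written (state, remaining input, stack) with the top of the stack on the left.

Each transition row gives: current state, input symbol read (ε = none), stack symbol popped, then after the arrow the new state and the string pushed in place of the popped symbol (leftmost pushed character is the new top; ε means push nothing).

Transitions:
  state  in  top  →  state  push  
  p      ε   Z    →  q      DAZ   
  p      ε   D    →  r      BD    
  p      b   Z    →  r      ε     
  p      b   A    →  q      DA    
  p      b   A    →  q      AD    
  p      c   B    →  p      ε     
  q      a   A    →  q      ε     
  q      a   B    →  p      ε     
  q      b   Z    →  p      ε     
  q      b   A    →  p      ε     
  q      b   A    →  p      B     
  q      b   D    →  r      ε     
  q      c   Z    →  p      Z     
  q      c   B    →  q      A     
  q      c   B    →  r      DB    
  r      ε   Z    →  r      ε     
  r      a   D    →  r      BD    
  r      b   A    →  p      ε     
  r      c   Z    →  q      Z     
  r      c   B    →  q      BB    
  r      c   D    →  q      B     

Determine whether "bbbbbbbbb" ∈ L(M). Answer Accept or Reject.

One accepting computation: (p, bbbbbbbbb, Z) ⊢ (q, bbbbbbbbb, DAZ) ⊢ (r, bbbbbbbb, AZ) ⊢ (p, bbbbbbb, Z) ⊢ (q, bbbbbbb, DAZ) ⊢ (r, bbbbbb, AZ) ⊢ (p, bbbbb, Z) ⊢ (q, bbbbb, DAZ) ⊢ (r, bbbb, AZ) ⊢ (p, bbb, Z) ⊢ (q, bbb, DAZ) ⊢ (r, bb, AZ) ⊢ (p, b, Z) ⊢ (r, ε, ε)
All input consumed and the stack is empty.

Accept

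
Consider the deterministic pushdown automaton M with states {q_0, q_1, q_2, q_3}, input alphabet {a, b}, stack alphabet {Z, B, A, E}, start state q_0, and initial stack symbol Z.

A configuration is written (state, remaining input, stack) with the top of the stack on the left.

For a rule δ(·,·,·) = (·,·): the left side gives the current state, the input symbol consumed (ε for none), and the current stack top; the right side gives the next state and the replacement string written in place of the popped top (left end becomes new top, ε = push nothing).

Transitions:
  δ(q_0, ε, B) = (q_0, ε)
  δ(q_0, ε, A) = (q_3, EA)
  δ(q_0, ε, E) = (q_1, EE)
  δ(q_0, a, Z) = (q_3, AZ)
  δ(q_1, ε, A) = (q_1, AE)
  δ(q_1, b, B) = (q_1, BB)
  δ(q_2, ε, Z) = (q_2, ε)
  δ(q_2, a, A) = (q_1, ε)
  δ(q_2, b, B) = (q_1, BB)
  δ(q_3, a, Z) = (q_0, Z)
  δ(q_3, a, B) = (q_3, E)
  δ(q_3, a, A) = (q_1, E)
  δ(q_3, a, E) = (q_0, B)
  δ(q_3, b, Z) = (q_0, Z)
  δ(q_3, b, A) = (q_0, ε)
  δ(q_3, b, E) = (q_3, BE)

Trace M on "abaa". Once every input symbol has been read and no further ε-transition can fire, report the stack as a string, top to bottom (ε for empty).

(q_0, abaa, Z)
  read a, top Z: go to q_3, push AZ → (q_3, baa, AZ)
  read b, top A: go to q_0, push ε → (q_0, aa, Z)
  read a, top Z: go to q_3, push AZ → (q_3, a, AZ)
  read a, top A: go to q_1, push E → (q_1, ε, EZ)
All input consumed in state q_1 with stack EZ.

EZ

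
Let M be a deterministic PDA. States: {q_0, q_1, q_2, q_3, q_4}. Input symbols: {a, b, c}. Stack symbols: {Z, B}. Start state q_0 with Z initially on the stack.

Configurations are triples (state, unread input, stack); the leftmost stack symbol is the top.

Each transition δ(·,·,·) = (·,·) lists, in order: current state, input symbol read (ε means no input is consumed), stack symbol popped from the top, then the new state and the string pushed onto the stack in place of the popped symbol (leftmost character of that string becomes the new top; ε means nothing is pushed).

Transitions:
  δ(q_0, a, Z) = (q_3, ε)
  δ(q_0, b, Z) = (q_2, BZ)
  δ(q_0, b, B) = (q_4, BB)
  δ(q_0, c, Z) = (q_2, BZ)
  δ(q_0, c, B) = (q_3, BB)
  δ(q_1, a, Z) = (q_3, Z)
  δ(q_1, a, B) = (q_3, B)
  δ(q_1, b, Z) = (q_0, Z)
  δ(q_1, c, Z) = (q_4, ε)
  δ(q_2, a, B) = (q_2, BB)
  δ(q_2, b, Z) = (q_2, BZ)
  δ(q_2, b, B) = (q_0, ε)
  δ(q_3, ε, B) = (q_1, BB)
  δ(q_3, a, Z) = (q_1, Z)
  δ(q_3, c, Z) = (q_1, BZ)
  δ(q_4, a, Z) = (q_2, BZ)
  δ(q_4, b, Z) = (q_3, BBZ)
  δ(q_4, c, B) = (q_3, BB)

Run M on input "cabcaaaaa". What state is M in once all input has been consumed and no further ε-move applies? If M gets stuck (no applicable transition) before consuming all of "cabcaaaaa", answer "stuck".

(q_0, cabcaaaaa, Z) ⊢ (q_2, abcaaaaa, BZ) ⊢ (q_2, bcaaaaa, BBZ) ⊢ (q_0, caaaaa, BZ) ⊢ (q_3, aaaaa, BBZ) ⊢ (q_1, aaaaa, BBBZ) ⊢ (q_3, aaaa, BBBZ) ⊢ (q_1, aaaa, BBBBZ) ⊢ (q_3, aaa, BBBBZ) ⊢ (q_1, aaa, BBBBBZ) ⊢ (q_3, aa, BBBBBZ) ⊢ (q_1, aa, BBBBBBZ) ⊢ (q_3, a, BBBBBBZ) ⊢ (q_1, a, BBBBBBBZ) ⊢ (q_3, ε, BBBBBBBZ) ⊢ (q_1, ε, BBBBBBBBZ)
All input consumed; M is in state q_1.

q_1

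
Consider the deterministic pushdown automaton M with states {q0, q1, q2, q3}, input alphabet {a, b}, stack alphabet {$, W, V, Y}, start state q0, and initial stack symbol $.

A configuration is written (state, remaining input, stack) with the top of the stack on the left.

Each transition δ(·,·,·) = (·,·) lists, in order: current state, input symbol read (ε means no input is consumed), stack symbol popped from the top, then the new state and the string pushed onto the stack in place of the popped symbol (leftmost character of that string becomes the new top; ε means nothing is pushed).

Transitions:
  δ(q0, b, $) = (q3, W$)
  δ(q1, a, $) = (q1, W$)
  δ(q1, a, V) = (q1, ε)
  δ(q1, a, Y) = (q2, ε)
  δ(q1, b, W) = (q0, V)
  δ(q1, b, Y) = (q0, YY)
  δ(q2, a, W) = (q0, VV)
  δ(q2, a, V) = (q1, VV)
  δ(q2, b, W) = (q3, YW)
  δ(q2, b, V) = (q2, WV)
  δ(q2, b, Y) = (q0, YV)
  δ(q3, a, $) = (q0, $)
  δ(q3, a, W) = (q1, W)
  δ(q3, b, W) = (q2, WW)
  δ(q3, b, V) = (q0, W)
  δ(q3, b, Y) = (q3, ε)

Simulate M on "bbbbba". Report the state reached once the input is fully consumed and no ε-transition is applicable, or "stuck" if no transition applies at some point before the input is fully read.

q0

(q0, bbbbba, $)
  read b, top $: go to q3, push W$ → (q3, bbbba, W$)
  read b, top W: go to q2, push WW → (q2, bbba, WW$)
  read b, top W: go to q3, push YW → (q3, bba, YWW$)
  read b, top Y: go to q3, push ε → (q3, ba, WW$)
  read b, top W: go to q2, push WW → (q2, a, WWW$)
  read a, top W: go to q0, push VV → (q0, ε, VVWW$)
All input consumed; M is in state q0.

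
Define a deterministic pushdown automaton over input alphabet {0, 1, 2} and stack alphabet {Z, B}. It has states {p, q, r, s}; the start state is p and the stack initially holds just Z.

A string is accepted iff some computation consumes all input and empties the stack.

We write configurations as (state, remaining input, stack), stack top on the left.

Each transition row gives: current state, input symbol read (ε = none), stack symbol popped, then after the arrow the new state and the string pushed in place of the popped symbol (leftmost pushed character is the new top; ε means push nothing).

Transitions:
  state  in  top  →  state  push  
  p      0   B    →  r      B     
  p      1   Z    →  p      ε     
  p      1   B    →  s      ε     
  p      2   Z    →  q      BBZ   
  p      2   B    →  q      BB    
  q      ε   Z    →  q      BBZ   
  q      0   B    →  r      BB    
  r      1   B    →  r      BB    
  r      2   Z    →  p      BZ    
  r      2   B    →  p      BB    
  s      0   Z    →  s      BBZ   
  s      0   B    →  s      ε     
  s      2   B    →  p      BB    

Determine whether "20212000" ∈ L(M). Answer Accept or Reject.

Reject

(p, 20212000, Z) ⊢ (q, 0212000, BBZ) ⊢ (r, 212000, BBBZ) ⊢ (p, 12000, BBBBZ) ⊢ (s, 2000, BBBZ) ⊢ (p, 000, BBBBZ) ⊢ (r, 00, BBBBZ)
No transition applies at (r, 00, BBBBZ); input not fully consumed.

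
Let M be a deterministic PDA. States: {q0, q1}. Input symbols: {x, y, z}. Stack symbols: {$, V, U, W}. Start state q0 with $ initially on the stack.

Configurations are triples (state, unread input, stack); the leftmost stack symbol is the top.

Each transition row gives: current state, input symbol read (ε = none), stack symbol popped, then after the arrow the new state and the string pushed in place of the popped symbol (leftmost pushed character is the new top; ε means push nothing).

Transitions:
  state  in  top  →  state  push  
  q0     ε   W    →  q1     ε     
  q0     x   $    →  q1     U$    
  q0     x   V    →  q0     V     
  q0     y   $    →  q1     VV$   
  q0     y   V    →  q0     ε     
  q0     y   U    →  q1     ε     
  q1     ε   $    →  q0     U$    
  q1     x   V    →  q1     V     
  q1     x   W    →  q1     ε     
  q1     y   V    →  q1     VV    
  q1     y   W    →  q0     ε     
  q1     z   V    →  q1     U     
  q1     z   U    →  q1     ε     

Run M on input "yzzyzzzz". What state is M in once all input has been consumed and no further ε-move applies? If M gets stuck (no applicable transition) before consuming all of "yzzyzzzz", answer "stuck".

q0

(q0, yzzyzzzz, $)
  read y, top $: go to q1, push VV$ → (q1, zzyzzzz, VV$)
  read z, top V: go to q1, push U → (q1, zyzzzz, UV$)
  read z, top U: go to q1, push ε → (q1, yzzzz, V$)
  read y, top V: go to q1, push VV → (q1, zzzz, VV$)
  read z, top V: go to q1, push U → (q1, zzz, UV$)
  read z, top U: go to q1, push ε → (q1, zz, V$)
  read z, top V: go to q1, push U → (q1, z, U$)
  read z, top U: go to q1, push ε → (q1, ε, $)
  ε-move, top $: go to q0, push U$ → (q0, ε, U$)
All input consumed; M is in state q0.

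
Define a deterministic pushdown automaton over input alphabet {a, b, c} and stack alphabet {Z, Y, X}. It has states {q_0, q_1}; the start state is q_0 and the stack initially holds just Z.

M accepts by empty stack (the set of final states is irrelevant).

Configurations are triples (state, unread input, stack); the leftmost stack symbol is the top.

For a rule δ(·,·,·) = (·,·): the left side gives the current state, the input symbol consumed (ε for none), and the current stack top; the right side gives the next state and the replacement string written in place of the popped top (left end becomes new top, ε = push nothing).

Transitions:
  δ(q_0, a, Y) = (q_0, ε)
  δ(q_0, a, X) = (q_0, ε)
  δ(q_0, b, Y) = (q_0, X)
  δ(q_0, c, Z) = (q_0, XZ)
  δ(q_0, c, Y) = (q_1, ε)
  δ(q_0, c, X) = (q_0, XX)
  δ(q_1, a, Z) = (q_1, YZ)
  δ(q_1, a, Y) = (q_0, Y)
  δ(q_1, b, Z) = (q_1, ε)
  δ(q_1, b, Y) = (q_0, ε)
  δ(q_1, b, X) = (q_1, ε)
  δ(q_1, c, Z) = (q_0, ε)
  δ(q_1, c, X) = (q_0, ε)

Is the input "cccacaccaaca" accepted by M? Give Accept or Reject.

Reject

(q_0, cccacaccaaca, Z) ⊢ (q_0, ccacaccaaca, XZ) ⊢ (q_0, cacaccaaca, XXZ) ⊢ (q_0, acaccaaca, XXXZ) ⊢ (q_0, caccaaca, XXZ) ⊢ (q_0, accaaca, XXXZ) ⊢ (q_0, ccaaca, XXZ) ⊢ (q_0, caaca, XXXZ) ⊢ (q_0, aaca, XXXXZ) ⊢ (q_0, aca, XXXZ) ⊢ (q_0, ca, XXZ) ⊢ (q_0, a, XXXZ) ⊢ (q_0, ε, XXZ)
All input consumed; stack is XXZ, not empty, and no further ε-move applies.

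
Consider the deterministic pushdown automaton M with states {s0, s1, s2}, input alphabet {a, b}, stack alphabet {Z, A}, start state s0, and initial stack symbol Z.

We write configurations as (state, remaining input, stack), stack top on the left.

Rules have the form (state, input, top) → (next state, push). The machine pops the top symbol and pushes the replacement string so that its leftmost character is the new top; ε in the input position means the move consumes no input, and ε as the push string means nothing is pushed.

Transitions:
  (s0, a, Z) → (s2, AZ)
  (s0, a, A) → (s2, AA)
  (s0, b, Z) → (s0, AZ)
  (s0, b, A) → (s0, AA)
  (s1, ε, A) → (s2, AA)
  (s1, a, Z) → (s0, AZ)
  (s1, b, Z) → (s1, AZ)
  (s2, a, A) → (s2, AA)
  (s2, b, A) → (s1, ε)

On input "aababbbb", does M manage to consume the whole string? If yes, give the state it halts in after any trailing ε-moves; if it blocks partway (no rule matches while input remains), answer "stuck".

(s0, aababbbb, Z)
  read a, top Z: go to s2, push AZ → (s2, ababbbb, AZ)
  read a, top A: go to s2, push AA → (s2, babbbb, AAZ)
  read b, top A: go to s1, push ε → (s1, abbbb, AZ)
  ε-move, top A: go to s2, push AA → (s2, abbbb, AAZ)
  read a, top A: go to s2, push AA → (s2, bbbb, AAAZ)
  read b, top A: go to s1, push ε → (s1, bbb, AAZ)
  ε-move, top A: go to s2, push AA → (s2, bbb, AAAZ)
  read b, top A: go to s1, push ε → (s1, bb, AAZ)
  ε-move, top A: go to s2, push AA → (s2, bb, AAAZ)
  read b, top A: go to s1, push ε → (s1, b, AAZ)
  ε-move, top A: go to s2, push AA → (s2, b, AAAZ)
  read b, top A: go to s1, push ε → (s1, ε, AAZ)
  ε-move, top A: go to s2, push AA → (s2, ε, AAAZ)
All input consumed; M is in state s2.

s2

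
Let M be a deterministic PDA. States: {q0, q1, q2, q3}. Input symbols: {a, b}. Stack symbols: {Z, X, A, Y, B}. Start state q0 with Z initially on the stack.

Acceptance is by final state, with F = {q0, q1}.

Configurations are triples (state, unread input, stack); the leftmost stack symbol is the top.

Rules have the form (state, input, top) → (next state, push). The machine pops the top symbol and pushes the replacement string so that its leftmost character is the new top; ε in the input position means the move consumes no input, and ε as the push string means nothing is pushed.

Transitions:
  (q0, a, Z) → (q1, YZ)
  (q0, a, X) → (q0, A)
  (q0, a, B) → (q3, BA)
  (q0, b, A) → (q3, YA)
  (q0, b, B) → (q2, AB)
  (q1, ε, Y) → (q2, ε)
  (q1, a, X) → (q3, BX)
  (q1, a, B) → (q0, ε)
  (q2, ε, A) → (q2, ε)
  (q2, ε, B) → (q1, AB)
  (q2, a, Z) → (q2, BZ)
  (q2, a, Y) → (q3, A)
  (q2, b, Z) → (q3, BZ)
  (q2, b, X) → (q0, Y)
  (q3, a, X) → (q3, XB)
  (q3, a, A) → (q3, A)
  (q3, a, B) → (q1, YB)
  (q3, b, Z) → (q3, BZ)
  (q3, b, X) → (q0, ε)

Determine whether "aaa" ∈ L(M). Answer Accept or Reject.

Reject

(q0, aaa, Z)
  read a, top Z: go to q1, push YZ → (q1, aa, YZ)
  ε-move, top Y: go to q2, push ε → (q2, aa, Z)
  read a, top Z: go to q2, push BZ → (q2, a, BZ)
  ε-move, top B: go to q1, push AB → (q1, a, ABZ)
No transition applies at (q1, a, ABZ); input not fully consumed.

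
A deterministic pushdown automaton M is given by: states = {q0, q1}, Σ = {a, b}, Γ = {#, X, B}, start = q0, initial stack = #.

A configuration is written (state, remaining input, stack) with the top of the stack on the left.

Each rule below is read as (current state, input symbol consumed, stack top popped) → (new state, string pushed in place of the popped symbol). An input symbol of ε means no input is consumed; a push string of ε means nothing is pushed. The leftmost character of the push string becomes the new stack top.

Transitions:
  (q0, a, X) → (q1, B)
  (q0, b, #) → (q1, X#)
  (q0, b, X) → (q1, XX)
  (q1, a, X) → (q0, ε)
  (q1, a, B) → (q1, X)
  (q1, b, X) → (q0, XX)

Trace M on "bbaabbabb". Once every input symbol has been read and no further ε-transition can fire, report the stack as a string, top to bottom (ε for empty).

(q0, bbaabbabb, #)
  read b, top #: go to q1, push X# → (q1, baabbabb, X#)
  read b, top X: go to q0, push XX → (q0, aabbabb, XX#)
  read a, top X: go to q1, push B → (q1, abbabb, BX#)
  read a, top B: go to q1, push X → (q1, bbabb, XX#)
  read b, top X: go to q0, push XX → (q0, babb, XXX#)
  read b, top X: go to q1, push XX → (q1, abb, XXXX#)
  read a, top X: go to q0, push ε → (q0, bb, XXX#)
  read b, top X: go to q1, push XX → (q1, b, XXXX#)
  read b, top X: go to q0, push XX → (q0, ε, XXXXX#)
All input consumed in state q0 with stack XXXXX#.

XXXXX#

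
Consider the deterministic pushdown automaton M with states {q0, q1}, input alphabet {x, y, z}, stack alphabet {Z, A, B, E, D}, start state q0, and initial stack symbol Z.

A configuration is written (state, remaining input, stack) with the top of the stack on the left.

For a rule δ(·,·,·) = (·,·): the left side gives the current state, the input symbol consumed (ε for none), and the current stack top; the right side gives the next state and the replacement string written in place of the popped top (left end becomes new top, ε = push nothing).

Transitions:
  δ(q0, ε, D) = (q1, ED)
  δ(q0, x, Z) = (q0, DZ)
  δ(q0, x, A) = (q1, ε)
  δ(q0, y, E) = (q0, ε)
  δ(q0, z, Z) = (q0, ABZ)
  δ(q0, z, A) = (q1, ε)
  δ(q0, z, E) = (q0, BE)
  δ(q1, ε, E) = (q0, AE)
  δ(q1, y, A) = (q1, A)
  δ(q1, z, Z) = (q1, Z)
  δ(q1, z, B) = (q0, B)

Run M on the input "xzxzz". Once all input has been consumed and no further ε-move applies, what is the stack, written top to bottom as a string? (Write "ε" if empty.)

AEDZ

(q0, xzxzz, Z)
  read x, top Z: go to q0, push DZ → (q0, zxzz, DZ)
  ε-move, top D: go to q1, push ED → (q1, zxzz, EDZ)
  ε-move, top E: go to q0, push AE → (q0, zxzz, AEDZ)
  read z, top A: go to q1, push ε → (q1, xzz, EDZ)
  ε-move, top E: go to q0, push AE → (q0, xzz, AEDZ)
  read x, top A: go to q1, push ε → (q1, zz, EDZ)
  ε-move, top E: go to q0, push AE → (q0, zz, AEDZ)
  read z, top A: go to q1, push ε → (q1, z, EDZ)
  ε-move, top E: go to q0, push AE → (q0, z, AEDZ)
  read z, top A: go to q1, push ε → (q1, ε, EDZ)
  ε-move, top E: go to q0, push AE → (q0, ε, AEDZ)
All input consumed in state q0 with stack AEDZ.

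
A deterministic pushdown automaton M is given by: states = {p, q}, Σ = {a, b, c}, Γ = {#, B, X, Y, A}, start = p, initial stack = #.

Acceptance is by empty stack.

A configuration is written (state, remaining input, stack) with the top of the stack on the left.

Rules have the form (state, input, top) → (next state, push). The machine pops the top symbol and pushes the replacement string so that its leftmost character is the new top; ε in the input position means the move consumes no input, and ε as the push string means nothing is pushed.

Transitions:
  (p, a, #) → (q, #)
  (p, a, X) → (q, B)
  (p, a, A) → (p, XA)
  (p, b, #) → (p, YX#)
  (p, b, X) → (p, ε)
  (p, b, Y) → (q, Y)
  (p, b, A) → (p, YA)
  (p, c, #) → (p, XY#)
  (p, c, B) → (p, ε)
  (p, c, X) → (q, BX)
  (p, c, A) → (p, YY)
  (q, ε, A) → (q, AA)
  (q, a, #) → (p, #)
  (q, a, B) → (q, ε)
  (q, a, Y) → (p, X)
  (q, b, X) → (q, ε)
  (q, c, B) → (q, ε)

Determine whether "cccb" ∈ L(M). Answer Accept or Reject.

(p, cccb, #)
  read c, top #: go to p, push XY# → (p, ccb, XY#)
  read c, top X: go to q, push BX → (q, cb, BXY#)
  read c, top B: go to q, push ε → (q, b, XY#)
  read b, top X: go to q, push ε → (q, ε, Y#)
All input consumed; stack is Y#, not empty, and no further ε-move applies.

Reject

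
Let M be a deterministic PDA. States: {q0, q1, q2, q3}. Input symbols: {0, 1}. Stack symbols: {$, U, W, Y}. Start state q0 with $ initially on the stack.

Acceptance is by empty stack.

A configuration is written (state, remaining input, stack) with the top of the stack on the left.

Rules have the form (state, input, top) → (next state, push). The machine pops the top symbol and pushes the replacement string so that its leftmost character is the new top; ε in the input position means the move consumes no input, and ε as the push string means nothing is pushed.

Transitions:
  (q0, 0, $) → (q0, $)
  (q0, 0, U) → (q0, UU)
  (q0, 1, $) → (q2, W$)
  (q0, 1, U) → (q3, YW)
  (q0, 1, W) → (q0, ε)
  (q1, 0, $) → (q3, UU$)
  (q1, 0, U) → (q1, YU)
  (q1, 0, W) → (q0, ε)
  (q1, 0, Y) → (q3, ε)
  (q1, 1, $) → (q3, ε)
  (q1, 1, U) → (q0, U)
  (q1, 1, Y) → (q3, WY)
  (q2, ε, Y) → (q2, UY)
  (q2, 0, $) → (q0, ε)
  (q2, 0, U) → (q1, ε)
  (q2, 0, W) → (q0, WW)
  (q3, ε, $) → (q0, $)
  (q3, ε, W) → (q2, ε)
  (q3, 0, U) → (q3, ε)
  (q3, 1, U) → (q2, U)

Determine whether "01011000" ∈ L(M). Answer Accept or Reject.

Reject

(q0, 01011000, $)
  read 0, top $: go to q0, push $ → (q0, 1011000, $)
  read 1, top $: go to q2, push W$ → (q2, 011000, W$)
  read 0, top W: go to q0, push WW → (q0, 11000, WW$)
  read 1, top W: go to q0, push ε → (q0, 1000, W$)
  read 1, top W: go to q0, push ε → (q0, 000, $)
  read 0, top $: go to q0, push $ → (q0, 00, $)
  read 0, top $: go to q0, push $ → (q0, 0, $)
  read 0, top $: go to q0, push $ → (q0, ε, $)
All input consumed; stack is $, not empty, and no further ε-move applies.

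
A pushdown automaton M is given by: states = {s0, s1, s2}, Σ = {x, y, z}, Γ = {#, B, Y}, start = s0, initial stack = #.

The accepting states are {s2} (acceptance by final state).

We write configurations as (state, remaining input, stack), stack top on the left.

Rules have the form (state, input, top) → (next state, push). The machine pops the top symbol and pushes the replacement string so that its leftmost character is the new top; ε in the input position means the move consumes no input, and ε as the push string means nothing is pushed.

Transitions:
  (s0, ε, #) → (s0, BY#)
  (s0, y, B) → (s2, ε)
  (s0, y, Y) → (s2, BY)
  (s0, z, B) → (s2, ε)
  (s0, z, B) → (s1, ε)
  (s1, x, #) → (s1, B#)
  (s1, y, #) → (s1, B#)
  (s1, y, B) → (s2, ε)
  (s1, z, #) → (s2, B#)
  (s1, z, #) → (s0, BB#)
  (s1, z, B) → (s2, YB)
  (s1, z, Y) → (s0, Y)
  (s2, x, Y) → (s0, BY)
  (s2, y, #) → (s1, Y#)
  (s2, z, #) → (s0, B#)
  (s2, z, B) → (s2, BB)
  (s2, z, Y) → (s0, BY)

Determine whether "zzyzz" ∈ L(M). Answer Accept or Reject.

One accepting computation: (s0, zzyzz, #) ⊢ (s0, zzyzz, BY#) ⊢ (s2, zyzz, Y#) ⊢ (s0, yzz, BY#) ⊢ (s2, zz, Y#) ⊢ (s0, z, BY#) ⊢ (s2, ε, Y#)
All input consumed and state s2 ∈ F.

Accept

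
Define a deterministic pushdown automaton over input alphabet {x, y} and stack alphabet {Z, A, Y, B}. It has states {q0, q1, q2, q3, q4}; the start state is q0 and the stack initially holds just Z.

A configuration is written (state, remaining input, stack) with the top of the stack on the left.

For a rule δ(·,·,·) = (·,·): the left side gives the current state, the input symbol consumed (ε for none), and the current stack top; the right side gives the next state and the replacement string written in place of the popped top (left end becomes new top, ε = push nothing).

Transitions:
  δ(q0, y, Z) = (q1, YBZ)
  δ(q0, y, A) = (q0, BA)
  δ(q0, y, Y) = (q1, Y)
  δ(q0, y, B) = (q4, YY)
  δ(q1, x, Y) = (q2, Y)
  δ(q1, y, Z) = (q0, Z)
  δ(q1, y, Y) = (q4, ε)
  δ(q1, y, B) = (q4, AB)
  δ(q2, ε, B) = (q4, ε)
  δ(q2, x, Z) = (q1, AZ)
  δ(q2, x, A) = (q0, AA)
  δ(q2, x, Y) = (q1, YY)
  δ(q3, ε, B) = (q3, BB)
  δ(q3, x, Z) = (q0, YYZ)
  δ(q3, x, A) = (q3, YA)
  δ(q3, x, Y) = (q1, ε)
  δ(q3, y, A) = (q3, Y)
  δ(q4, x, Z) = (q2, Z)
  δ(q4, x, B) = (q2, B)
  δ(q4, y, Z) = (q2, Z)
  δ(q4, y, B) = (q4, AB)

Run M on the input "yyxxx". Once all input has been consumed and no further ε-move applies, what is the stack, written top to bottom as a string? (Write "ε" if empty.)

AZ

(q0, yyxxx, Z)
  read y, top Z: go to q1, push YBZ → (q1, yxxx, YBZ)
  read y, top Y: go to q4, push ε → (q4, xxx, BZ)
  read x, top B: go to q2, push B → (q2, xx, BZ)
  ε-move, top B: go to q4, push ε → (q4, xx, Z)
  read x, top Z: go to q2, push Z → (q2, x, Z)
  read x, top Z: go to q1, push AZ → (q1, ε, AZ)
All input consumed in state q1 with stack AZ.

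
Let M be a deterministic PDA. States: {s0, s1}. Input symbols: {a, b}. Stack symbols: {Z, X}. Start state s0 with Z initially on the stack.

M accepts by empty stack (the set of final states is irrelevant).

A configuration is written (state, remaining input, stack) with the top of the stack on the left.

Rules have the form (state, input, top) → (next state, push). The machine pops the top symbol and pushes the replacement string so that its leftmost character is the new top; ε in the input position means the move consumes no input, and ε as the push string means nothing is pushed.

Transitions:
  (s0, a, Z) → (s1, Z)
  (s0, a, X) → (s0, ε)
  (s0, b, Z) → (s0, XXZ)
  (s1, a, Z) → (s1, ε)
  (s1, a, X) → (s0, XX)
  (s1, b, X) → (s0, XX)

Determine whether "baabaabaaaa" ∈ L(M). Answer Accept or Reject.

(s0, baabaabaaaa, Z)
  read b, top Z: go to s0, push XXZ → (s0, aabaabaaaa, XXZ)
  read a, top X: go to s0, push ε → (s0, abaabaaaa, XZ)
  read a, top X: go to s0, push ε → (s0, baabaaaa, Z)
  read b, top Z: go to s0, push XXZ → (s0, aabaaaa, XXZ)
  read a, top X: go to s0, push ε → (s0, abaaaa, XZ)
  read a, top X: go to s0, push ε → (s0, baaaa, Z)
  read b, top Z: go to s0, push XXZ → (s0, aaaa, XXZ)
  read a, top X: go to s0, push ε → (s0, aaa, XZ)
  read a, top X: go to s0, push ε → (s0, aa, Z)
  read a, top Z: go to s1, push Z → (s1, a, Z)
  read a, top Z: go to s1, push ε → (s1, ε, ε)
All input consumed and the stack is empty.

Accept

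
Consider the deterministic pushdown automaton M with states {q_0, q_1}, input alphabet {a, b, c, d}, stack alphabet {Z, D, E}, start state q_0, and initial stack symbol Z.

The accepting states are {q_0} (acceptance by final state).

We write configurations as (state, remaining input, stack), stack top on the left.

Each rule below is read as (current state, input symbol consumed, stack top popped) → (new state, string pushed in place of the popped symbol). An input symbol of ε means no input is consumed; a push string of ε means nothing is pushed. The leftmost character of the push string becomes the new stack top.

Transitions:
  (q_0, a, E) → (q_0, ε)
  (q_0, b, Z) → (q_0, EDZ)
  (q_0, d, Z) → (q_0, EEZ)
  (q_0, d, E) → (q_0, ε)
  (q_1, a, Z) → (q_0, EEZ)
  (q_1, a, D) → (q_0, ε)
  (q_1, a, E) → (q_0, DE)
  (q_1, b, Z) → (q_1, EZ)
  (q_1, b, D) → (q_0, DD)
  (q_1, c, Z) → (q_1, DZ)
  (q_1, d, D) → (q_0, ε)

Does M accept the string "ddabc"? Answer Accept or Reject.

Reject

(q_0, ddabc, Z) ⊢ (q_0, dabc, EEZ) ⊢ (q_0, abc, EZ) ⊢ (q_0, bc, Z) ⊢ (q_0, c, EDZ)
No transition applies at (q_0, c, EDZ); input not fully consumed.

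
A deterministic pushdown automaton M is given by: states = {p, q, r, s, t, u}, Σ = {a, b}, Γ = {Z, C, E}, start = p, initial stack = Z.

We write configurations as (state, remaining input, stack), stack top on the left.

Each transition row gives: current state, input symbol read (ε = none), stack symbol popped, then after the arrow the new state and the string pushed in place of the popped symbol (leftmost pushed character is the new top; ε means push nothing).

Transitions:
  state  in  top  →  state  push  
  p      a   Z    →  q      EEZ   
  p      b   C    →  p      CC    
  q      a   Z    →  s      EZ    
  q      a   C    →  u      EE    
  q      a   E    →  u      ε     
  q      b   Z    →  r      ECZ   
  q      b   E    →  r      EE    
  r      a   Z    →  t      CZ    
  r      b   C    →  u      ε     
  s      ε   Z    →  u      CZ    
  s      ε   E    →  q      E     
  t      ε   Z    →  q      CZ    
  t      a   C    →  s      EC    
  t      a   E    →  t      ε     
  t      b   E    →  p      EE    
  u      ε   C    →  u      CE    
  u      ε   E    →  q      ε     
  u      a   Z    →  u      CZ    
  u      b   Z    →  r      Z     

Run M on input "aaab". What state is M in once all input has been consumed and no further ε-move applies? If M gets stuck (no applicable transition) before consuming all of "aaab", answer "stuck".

(p, aaab, Z)
  read a, top Z: go to q, push EEZ → (q, aab, EEZ)
  read a, top E: go to u, push ε → (u, ab, EZ)
  ε-move, top E: go to q, push ε → (q, ab, Z)
  read a, top Z: go to s, push EZ → (s, b, EZ)
  ε-move, top E: go to q, push E → (q, b, EZ)
  read b, top E: go to r, push EE → (r, ε, EEZ)
All input consumed; M is in state r.

r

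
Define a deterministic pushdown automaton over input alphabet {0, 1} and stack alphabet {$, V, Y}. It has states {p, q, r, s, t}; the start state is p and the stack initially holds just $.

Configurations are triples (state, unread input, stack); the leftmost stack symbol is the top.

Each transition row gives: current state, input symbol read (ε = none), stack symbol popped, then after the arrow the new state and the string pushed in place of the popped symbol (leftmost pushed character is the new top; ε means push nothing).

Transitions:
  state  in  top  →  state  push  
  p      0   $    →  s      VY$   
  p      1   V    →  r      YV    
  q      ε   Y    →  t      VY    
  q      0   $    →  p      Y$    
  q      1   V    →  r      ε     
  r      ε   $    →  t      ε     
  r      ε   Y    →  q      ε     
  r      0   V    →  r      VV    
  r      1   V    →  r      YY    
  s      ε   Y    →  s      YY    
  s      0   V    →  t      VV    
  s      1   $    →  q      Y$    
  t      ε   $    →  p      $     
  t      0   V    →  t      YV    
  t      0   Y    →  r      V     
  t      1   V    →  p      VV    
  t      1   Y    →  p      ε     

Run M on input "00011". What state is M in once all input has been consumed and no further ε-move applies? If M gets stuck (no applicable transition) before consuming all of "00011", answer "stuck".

q

(p, 00011, $)
  read 0, top $: go to s, push VY$ → (s, 0011, VY$)
  read 0, top V: go to t, push VV → (t, 011, VVY$)
  read 0, top V: go to t, push YV → (t, 11, YVVY$)
  read 1, top Y: go to p, push ε → (p, 1, VVY$)
  read 1, top V: go to r, push YV → (r, ε, YVVY$)
  ε-move, top Y: go to q, push ε → (q, ε, VVY$)
All input consumed; M is in state q.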